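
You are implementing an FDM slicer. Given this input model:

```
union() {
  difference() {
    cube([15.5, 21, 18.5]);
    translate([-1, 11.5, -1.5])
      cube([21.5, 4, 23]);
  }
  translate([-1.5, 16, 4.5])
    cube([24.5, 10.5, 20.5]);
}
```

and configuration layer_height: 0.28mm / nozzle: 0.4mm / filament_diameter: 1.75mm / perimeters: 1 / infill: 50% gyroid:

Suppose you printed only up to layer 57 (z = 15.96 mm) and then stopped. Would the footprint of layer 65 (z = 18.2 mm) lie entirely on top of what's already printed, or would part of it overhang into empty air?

entirely on top

Compare the two slices. At z = 15.96: the 15.5×21 cube contributes its full rectangle (area 325.50 mm²); the cube at (-1, 11.5) (footprint 21.5×4) is included at this height (area 86.00 mm²); After the difference (first − rest): starting from the 15.5×21 cube (325.50 mm²), the 21.5×4 cube at (-1, 11.5) partially overlaps it — only the 62.00 mm² overlap (of its 86.00 mm²) is removed, clipping the outline — area = 263.50 mm²; the cube at (-1.5, 16) is present — its section is the full 24.5×10.5 rectangle (area 257.25 mm²); Merging all regions: the regions partially overlap — summed areas 520.75 mm² minus the doubly-counted overlap 77.50 mm² gives 443.25 mm² — area = 443.25 mm². At z = 18.2: the cube is present — its section is the full 15.5×21 rectangle (area 325.50 mm²); the cube at (-1, 11.5) (footprint 21.5×4) is included at this height (area 86.00 mm²); Subtracting the remaining from the first: starting from the 15.5×21 cube (325.50 mm²), the 21.5×4 cube at (-1, 11.5) partially overlaps it — only the 62.00 mm² overlap (of its 86.00 mm²) is removed, clipping the outline — area = 263.50 mm²; the 24.5×10.5 cube at (-1.5, 16) contributes its full rectangle (area 257.25 mm²); Taking the union: the regions partially overlap — summed areas 520.75 mm² minus the doubly-counted overlap 77.50 mm² gives 443.25 mm² — area = 443.25 mm². Checking containment: the cross-section at z = 18.2 is a subset of the cross-section at z = 15.96.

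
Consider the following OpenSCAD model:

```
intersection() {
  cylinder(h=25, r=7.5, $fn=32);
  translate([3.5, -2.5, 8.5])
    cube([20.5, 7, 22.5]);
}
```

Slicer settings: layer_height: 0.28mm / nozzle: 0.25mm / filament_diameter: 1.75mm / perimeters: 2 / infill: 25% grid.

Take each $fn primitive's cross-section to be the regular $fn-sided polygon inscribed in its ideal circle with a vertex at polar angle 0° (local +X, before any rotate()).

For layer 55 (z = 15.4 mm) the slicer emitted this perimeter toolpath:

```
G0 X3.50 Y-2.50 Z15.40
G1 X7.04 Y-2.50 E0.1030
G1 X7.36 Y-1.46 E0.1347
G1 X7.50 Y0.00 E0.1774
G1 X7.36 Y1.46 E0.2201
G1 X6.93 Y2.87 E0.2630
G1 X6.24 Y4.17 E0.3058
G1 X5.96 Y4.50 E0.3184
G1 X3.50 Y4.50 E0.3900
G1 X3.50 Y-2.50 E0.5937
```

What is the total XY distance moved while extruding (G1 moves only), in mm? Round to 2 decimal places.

Sum the Euclidean lengths of each G1 segment: total = 20.40 mm.

20.40 mm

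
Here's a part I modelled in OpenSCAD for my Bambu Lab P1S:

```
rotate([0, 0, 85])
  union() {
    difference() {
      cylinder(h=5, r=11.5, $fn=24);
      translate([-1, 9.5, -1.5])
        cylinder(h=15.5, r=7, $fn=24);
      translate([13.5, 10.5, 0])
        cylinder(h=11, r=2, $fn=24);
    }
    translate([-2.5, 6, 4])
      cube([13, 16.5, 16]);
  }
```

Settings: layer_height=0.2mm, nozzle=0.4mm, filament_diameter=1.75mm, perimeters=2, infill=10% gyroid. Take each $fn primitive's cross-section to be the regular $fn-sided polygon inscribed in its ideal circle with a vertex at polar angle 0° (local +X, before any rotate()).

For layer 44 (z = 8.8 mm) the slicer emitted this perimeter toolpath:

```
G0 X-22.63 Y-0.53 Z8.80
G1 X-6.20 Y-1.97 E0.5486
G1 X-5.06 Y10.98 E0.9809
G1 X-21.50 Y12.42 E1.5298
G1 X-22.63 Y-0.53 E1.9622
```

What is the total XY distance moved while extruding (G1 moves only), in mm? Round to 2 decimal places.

59.00 mm

Sum the Euclidean lengths of each G1 segment: total = 59.00 mm.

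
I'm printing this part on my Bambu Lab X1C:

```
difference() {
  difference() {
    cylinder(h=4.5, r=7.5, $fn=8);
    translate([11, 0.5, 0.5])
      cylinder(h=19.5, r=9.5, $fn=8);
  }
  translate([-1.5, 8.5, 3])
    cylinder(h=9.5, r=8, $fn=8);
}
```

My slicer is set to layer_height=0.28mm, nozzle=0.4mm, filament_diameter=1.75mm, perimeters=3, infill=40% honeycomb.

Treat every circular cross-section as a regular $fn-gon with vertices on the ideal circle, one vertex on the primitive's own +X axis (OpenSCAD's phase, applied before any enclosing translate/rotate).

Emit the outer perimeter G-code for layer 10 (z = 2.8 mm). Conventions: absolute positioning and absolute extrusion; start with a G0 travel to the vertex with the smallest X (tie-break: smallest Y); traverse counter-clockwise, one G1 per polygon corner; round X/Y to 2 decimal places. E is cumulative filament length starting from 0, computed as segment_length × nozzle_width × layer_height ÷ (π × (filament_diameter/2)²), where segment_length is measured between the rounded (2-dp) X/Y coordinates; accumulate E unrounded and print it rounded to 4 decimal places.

At z = 2.8 mm: the cylinder: section is a regular 8-gon, circumradius r=7.5; the r=9.5 cylinder at (11, 0.5) contributes a regular 8-gon of circumradius 9.5; After the difference (first − rest): starting from the r=7.5 cylinder, the r=9.5 cylinder at (11, 0.5) partially overlaps it — only the 41.16 mm² overlap (of its 255.27 mm²) is removed, clipping the outline — 1 connected region; the cylinder at (-1.5, 8.5) is not intersected at this z (z outside [3, 12.5]); After the difference (first − rest): none of the subtracted shapes is present at this height, so that combined region is unchanged — 1 connected region. The outline is a single polygon with 8 vertices. Extrusion per mm of travel: 0.4 × 0.28 / (π × 0.875²) = 0.046564. Accumulating E over each segment gives final E = 2.0573.

G0 X-7.50 Y0.00 Z2.80
G1 X-5.30 Y-5.30 E0.2672
G1 X0.00 Y-7.50 E0.5344
G1 X4.11 Y-5.80 E0.7415
G1 X1.50 Y0.50 E1.0591
G1 X3.76 Y5.94 E1.3333
G1 X0.00 Y7.50 E1.5229
G1 X-5.30 Y5.30 E1.7901
G1 X-7.50 Y0.00 E2.0573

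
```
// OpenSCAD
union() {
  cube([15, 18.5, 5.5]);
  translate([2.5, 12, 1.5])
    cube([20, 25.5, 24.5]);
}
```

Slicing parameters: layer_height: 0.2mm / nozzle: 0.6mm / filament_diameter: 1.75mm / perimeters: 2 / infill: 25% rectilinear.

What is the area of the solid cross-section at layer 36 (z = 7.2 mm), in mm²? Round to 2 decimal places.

At z = 7.2 mm: the cube is absent (z outside [0, 5.5]); the 20×25.5 cube at (2.5, 12) contributes its full rectangle (area 510.00 mm²); Taking the union: only the 20×25.5 cube at (2.5, 12) is present, so the union is just that shape — area = 510.00 mm². Overall, the cross-section is a single solid region. Net area = 510.00 mm².

510.00 mm²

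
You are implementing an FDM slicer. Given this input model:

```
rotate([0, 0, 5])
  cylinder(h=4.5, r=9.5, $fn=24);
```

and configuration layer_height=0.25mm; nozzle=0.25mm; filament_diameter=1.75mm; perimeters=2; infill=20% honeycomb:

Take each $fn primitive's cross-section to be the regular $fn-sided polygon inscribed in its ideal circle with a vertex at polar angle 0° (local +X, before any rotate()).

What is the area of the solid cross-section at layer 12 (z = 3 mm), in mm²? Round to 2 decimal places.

280.30 mm²

At z = 3 mm: the r=9.5 cylinder contributes a regular 24-gon of circumradius 9.5 (area = (24/2)·9.500²·sin(360°/24) = 280.30 mm²); (rotated 5° about Z; rotation is an isometry so areas/perimeters/island counts are preserved). Overall, the cross-section is a single solid region. Net area = 280.30 mm².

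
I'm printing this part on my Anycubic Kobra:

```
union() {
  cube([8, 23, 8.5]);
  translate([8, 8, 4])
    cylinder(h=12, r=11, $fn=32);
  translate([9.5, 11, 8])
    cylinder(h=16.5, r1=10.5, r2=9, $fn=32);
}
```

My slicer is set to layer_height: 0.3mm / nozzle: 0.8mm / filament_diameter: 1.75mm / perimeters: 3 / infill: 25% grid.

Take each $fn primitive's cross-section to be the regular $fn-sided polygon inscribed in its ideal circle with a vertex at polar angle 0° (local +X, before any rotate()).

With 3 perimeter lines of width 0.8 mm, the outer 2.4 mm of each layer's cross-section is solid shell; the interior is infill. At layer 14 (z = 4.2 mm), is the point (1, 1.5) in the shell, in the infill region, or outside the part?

shell

At z = 4.2 mm: the cube (footprint 8×23) is included at this height; the cylinder at (8, 8): section is a regular 32-gon, circumradius r=11; the cone at (9.5, 11) is not intersected at this z (z outside [8, 24.5]); Merging all regions: the regions partially overlap (shared area 143.05 mm²), so overlapping operands fuse into one piece — 1 connected region. Overall, the cross-section is a single solid region. The nearest boundary edge runs (0.00, 0.49)→(-1.15, 1.89); distance from the point to it = 1.41 mm. The point is inside the cross-section, 1.41 mm from the nearest boundary — within the 2.4 mm shell band (3 × 0.8).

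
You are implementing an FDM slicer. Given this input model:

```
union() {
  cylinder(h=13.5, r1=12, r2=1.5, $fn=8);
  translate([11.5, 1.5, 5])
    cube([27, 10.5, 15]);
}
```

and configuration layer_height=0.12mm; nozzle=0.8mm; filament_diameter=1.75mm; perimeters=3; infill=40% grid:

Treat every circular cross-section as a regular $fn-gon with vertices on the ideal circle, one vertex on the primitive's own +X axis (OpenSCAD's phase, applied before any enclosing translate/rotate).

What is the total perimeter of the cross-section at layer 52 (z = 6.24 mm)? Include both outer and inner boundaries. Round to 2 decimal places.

At z = 6.24 mm: the cone (r1=12→r2=1.5) has section circumradius 7.147 here — a regular 8-gon (perimeter = 2·8·7.147·sin(180°/8) = 43.76 mm); the cube at (11.5, 1.5) (footprint 27×10.5) is included at this height (perimeter 75.00 mm); Combining (union): the 2 present regions are separate (no shared area or edge), so areas and boundary lengths simply add and each stays a separate island — boundary = 118.76 mm. Overall, the cross-section has 2 separate islands. Total boundary length (outer) = 118.76 mm.

118.76 mm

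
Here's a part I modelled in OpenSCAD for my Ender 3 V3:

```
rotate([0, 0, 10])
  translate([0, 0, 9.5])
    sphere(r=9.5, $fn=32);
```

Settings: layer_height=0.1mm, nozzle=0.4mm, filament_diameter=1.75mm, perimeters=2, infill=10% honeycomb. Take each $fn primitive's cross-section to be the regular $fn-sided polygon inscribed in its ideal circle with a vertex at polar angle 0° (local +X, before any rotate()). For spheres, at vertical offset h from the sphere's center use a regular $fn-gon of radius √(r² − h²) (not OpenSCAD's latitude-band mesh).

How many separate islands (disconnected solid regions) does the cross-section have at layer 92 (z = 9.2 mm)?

1

At z = 9.2 mm: the sphere: section is a regular 32-gon, circumradius = √(r²−h²) = √(9.5²−0.3²) = 9.495; (whole slice rotated 10° about Z — lengths, areas and connectivity unchanged). Overall, the cross-section is a single solid region. Island count = 1.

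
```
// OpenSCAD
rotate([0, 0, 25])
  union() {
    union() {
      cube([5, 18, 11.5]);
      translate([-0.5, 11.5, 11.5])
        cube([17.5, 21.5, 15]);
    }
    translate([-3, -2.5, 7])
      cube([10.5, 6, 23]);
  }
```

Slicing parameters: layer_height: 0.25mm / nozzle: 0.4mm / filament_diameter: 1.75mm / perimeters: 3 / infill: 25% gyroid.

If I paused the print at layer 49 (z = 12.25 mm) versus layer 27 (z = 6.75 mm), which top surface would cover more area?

Layer 49 (z = 12.25): the cube is absent (z outside [0, 11.5]); the cube at (-0.5, 11.5) is present — its section is the full 17.5×21.5 rectangle (area 376.25 mm²); Taking the union: only the 17.5×21.5 cube at (-0.5, 11.5) is present, so the union is just that shape — area = 376.25 mm²; the cube at (-3, -2.5) (footprint 10.5×6) is included at this height (area 63.00 mm²); Merging all regions: the 2 present regions are separate (no shared area or edge), so areas and boundary lengths simply add and each stays a separate island — area = 439.25 mm²; (whole slice rotated 25° about Z — lengths, areas and connectivity unchanged). So its area = 439.25 mm². Layer 27 (z = 6.75): the cube (footprint 5×18) is included at this height (area 90.00 mm²); the cube at (-0.5, 11.5) is not intersected at this z (z outside [11.5, 26.5]); Combining (union): only the 5×18 cube is present, so the union is just that shape — area = 90.00 mm²; the cube at (-3, -2.5) is not intersected at this z (z outside [7, 30]); Merging all regions: only that combined region is present, so the union is just that shape — area = 90.00 mm²; (rotated 25° about Z; rotation is an isometry so areas/perimeters/island counts are preserved). So its area = 90.00 mm². Layer 49 is larger (439.25 vs 90.00 mm²).

layer 49 (z = 12.25 mm)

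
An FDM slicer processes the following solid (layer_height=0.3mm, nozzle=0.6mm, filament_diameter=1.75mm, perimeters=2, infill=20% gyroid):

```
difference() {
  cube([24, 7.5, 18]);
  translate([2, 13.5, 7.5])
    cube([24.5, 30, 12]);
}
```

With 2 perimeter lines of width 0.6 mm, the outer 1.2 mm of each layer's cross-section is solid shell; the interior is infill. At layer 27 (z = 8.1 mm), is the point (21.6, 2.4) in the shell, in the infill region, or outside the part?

At z = 8.1 mm: the cube (footprint 24×7.5) is included at this height; the cube at (2, 13.5) is present — its section is the full 24.5×30 rectangle; Taking the first minus the rest: starting from the 24×7.5 cube, the 24.5×30 cube at (2, 13.5) misses the remaining region (no effect) — 1 connected region. Overall, the cross-section is a single solid region. The nearest boundary edge runs (24.00, 7.50)→(24.00, 0.00); distance from the point to it = 2.40 mm. The point is inside the cross-section and 2.40 mm from the nearest boundary — more than the 1.2 mm shell width (2 × 0.6), so it's in the infill interior.

infill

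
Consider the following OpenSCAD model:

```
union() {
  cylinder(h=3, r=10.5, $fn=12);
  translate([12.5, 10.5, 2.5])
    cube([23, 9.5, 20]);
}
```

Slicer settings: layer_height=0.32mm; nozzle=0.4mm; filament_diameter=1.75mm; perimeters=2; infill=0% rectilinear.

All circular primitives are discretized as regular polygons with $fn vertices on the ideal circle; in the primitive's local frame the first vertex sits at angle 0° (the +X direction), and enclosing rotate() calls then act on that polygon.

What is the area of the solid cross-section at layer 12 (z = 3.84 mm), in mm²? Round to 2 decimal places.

At z = 3.84 mm: the cylinder does not reach this height (z outside [0, 3]); the cube at (12.5, 10.5) is present — its section is the full 23×9.5 rectangle (area 218.50 mm²); Combining (union): only the 23×9.5 cube at (12.5, 10.5) is present, so the union is just that shape — area = 218.50 mm². Overall, the cross-section is a single solid region. Net area = 218.50 mm².

218.50 mm²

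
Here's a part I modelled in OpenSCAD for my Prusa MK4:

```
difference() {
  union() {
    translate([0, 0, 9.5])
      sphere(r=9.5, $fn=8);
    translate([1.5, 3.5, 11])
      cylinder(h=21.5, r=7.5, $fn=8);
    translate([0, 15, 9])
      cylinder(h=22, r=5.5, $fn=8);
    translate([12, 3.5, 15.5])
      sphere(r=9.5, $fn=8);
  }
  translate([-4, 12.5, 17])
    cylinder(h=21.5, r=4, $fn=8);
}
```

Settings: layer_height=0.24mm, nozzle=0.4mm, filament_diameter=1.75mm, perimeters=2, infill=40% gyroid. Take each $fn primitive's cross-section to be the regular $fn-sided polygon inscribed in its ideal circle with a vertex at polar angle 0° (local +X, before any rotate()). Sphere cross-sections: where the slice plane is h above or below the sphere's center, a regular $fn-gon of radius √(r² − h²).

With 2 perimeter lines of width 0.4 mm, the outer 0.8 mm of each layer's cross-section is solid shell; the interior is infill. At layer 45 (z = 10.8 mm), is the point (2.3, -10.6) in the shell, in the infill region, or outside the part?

outside

At z = 10.8 mm: the r=9.5 sphere slices to a regular 8-gon of circumradius 9.411 (√(r²−h²) with h=1.3 from center); the cylinder at (1.5, 3.5) is absent (z outside [11, 32.5]); the r=5.5 cylinder at (0, 15) contributes a regular 8-gon of circumradius 5.5; the r=9.5 sphere at (12, 3.5) slices to a regular 8-gon of circumradius 8.256 (√(r²−h²) with h=4.7 from center); Taking the union: the regions partially overlap (shared area 32.91 mm²), so overlapping operands fuse into one piece — 2 connected regions; the cylinder at (-4, 12.5) does not reach this height (z outside [17, 38.5]); Subtracting the remaining from the first: none of the subtracted shapes is present at this height, so the result so far is unchanged — 2 connected regions. Overall, the cross-section has 2 separate islands. The nearest boundary edge runs (6.65, -6.65)→(-0.00, -9.41); distance from the point to it = 1.98 mm. The point is not inside any of the regions above, so it lies outside the cross-section (1.98 mm from the nearest boundary).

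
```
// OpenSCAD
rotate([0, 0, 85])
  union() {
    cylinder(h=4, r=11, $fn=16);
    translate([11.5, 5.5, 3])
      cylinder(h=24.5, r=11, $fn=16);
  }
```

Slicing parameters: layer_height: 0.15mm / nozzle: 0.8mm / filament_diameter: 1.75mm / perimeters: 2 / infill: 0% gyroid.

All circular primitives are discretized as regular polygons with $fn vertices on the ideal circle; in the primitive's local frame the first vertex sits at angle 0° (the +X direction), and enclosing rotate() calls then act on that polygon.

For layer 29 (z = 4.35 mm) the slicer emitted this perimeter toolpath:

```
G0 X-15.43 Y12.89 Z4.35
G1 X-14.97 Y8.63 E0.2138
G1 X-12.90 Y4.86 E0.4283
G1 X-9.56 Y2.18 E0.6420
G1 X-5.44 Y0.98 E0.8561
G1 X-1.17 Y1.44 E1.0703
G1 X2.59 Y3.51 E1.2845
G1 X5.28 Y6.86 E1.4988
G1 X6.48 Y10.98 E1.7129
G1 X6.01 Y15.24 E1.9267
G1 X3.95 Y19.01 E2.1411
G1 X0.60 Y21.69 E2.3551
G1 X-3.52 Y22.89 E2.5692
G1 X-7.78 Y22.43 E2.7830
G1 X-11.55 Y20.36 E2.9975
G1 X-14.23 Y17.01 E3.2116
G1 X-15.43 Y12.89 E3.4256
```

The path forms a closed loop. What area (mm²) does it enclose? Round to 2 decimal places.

Apply the shoelace formula to the sequence of (X, Y) vertices; enclosed area = 370.35 mm².

370.35 mm²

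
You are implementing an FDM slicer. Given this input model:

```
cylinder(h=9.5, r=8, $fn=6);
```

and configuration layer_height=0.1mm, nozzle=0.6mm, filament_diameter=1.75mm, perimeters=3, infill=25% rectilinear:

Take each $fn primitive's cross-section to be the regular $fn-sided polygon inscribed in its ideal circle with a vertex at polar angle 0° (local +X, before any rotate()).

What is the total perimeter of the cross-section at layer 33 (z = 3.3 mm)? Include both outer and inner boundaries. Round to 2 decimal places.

48.00 mm

At z = 3.3 mm: the r=8 cylinder contributes a regular 6-gon of circumradius 8 (perimeter = 2·6·8.000·sin(180°/6) = 48.00 mm). Overall, the cross-section is a single solid region. Total boundary length (outer) = 48.00 mm.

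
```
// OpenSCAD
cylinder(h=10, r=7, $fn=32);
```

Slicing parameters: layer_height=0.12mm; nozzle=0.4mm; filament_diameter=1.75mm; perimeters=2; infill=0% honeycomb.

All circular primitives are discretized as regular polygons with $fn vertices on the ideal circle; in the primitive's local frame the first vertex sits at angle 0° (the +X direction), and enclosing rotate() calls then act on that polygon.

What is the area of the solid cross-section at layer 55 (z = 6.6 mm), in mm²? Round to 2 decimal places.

At z = 6.6 mm: the r=7 cylinder gives a regular 32-gon of circumradius 7 (constant along its height) (area = (32/2)·7.000²·sin(360°/32) = 152.95 mm²). Overall, the cross-section is a single solid region. Net area = 152.95 mm².

152.95 mm²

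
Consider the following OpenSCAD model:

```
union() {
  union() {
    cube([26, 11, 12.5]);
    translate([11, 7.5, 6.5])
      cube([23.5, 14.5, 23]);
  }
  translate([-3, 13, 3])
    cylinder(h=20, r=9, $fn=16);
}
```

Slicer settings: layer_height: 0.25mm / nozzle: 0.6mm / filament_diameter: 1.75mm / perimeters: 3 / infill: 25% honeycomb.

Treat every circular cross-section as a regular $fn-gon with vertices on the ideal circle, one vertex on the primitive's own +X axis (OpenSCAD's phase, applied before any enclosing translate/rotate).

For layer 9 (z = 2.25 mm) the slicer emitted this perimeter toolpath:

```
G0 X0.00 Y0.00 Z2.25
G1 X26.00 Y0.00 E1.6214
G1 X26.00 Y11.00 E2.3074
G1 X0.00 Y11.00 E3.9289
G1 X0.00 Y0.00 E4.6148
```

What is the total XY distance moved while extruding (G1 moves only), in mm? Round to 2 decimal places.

Sum the Euclidean lengths of each G1 segment: total = 74.00 mm.

74.00 mm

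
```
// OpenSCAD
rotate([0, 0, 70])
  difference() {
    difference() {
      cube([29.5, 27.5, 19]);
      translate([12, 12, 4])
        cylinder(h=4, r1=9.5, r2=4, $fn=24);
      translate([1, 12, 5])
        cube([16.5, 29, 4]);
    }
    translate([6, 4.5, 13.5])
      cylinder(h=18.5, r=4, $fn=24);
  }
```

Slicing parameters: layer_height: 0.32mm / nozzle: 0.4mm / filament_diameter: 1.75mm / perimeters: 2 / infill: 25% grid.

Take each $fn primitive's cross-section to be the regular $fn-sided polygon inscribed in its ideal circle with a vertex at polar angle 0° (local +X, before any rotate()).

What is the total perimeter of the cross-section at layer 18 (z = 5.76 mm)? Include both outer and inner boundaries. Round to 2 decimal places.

154.97 mm

At z = 5.76 mm: the cube (footprint 29.5×27.5) is included at this height (perimeter 114.00 mm); the cone at (12, 12): at t=0.440 of its height the radius interpolates to r₁+(r₂−r₁)t = 7.080, giving a regular 24-gon of that circumradius (perimeter = 2·24·7.080·sin(180°/24) = 44.36 mm); the cube at (1, 12) (footprint 16.5×29) is included at this height (perimeter 91.00 mm); Subtracting the remaining from the first: starting from the 29.5×27.5 cube, the cone at (12, 12) lies wholly inside it (removes its full 155.68 mm² and its 44.36 mm outline becomes a hole wall); the 16.5×29 cube at (1, 12) partially overlaps it — only the 182.52 mm² overlap (of its 478.50 mm²) is removed, clipping the outline — boundary = 154.97 mm; the cylinder at (6, 4.5) does not reach this height (z outside [13.5, 32]); After the difference (first − rest): none of the subtracted shapes is present at this height, so that combined region is unchanged — boundary = 154.97 mm; (rotated 70° about Z; rotation is an isometry so areas/perimeters/island counts are preserved). Overall, the cross-section is a single solid region. Total boundary length (outer) = 154.97 mm.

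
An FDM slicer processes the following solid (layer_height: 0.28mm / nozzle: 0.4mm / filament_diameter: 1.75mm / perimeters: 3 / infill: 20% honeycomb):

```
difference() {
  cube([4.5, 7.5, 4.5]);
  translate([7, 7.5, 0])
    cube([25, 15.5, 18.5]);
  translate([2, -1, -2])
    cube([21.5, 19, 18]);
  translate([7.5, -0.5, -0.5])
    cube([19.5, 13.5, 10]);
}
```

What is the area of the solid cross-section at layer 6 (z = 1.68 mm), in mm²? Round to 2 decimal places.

At z = 1.68 mm: the 4.5×7.5 cube contributes its full rectangle (area 33.75 mm²); the 25×15.5 cube at (7, 7.5) contributes its full rectangle (area 387.50 mm²); the 21.5×19 cube at (2, -1) contributes its full rectangle (area 408.50 mm²); the 19.5×13.5 cube at (7.5, -0.5) contributes its full rectangle (area 263.25 mm²); Subtracting the remaining from the first: starting from the 4.5×7.5 cube (33.75 mm²), the 25×15.5 cube at (7, 7.5) misses the remaining region (no effect); the 21.5×19 cube at (2, -1) partially overlaps it — only the 18.75 mm² overlap (of its 408.50 mm²) is removed, clipping the outline; the 19.5×13.5 cube at (7.5, -0.5) misses the remaining region (no effect) — area = 15.00 mm². Overall, the cross-section is a single solid region. Net area = 15.00 mm².

15.00 mm²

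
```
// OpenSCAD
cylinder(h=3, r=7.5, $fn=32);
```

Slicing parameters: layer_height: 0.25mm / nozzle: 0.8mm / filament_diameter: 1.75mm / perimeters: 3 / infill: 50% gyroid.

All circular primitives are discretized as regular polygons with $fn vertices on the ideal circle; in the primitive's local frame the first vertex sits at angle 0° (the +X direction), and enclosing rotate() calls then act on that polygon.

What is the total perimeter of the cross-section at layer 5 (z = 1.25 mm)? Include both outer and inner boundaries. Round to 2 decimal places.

At z = 1.25 mm: the cylinder: section is a regular 32-gon, circumradius r=7.5 (perimeter = 2·32·7.500·sin(180°/32) = 47.05 mm). Overall, the cross-section is a single solid region. Total boundary length (outer) = 47.05 mm.

47.05 mm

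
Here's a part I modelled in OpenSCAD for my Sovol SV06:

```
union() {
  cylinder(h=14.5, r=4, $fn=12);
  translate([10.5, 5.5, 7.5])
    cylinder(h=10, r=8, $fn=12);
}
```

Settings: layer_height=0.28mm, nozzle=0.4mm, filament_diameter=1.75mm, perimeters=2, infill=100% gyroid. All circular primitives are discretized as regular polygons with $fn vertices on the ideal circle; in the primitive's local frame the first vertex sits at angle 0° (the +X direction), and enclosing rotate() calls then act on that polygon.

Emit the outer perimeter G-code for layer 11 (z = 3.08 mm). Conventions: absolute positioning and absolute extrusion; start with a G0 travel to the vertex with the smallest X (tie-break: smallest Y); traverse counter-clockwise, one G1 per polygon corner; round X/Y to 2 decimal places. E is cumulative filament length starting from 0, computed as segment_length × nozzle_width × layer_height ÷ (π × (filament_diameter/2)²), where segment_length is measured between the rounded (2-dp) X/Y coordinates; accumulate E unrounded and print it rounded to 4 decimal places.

G0 X-4.00 Y0.00 Z3.08
G1 X-3.46 Y-2.00 E0.0965
G1 X-2.00 Y-3.46 E0.1926
G1 X0.00 Y-4.00 E0.2891
G1 X2.00 Y-3.46 E0.3855
G1 X3.46 Y-2.00 E0.4817
G1 X4.00 Y0.00 E0.5781
G1 X3.46 Y2.00 E0.6746
G1 X2.00 Y3.46 E0.7707
G1 X0.00 Y4.00 E0.8672
G1 X-2.00 Y3.46 E0.9637
G1 X-3.46 Y2.00 E1.0598
G1 X-4.00 Y0.00 E1.1563

At z = 3.08 mm: the cylinder: section is a regular 12-gon, circumradius r=4; the cylinder at (10.5, 5.5) is absent (z outside [7.5, 17.5]); Combining (union): only the r=4 cylinder is present, so the union is just that shape — 1 connected region. The outline is a single polygon with 12 vertices. Extrusion per mm of travel: 0.4 × 0.28 / (π × 0.875²) = 0.046564. Accumulating E over each segment gives final E = 1.1563.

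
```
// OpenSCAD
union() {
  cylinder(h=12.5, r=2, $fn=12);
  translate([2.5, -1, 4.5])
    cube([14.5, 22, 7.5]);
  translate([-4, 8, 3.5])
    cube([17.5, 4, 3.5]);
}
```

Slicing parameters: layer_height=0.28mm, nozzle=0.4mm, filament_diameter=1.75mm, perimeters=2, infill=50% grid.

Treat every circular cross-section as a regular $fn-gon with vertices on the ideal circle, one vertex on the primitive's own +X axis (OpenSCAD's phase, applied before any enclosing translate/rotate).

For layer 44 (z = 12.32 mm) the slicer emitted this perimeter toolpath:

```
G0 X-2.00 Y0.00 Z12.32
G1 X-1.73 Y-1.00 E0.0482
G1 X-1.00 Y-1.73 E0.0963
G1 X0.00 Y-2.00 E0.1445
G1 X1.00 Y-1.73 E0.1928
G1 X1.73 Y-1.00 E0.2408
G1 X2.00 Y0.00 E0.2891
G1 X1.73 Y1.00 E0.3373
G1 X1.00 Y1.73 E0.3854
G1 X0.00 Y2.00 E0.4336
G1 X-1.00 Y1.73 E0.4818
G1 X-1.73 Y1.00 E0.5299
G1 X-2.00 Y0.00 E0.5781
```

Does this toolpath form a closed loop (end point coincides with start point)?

Start point (G0): (-2.00, 0.00). End point (last G1): the path returns to the start — closed.

yes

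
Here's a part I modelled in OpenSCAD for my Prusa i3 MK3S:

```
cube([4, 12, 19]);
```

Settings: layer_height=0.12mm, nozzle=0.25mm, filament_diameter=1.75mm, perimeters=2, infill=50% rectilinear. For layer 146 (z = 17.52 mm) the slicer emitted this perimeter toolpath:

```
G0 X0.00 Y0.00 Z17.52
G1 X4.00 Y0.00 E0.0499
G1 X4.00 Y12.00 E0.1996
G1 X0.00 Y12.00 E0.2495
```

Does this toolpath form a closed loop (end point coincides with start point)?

Start point (G0): (0.00, 0.00). End point (last G1): the path does not return to the start — open.

no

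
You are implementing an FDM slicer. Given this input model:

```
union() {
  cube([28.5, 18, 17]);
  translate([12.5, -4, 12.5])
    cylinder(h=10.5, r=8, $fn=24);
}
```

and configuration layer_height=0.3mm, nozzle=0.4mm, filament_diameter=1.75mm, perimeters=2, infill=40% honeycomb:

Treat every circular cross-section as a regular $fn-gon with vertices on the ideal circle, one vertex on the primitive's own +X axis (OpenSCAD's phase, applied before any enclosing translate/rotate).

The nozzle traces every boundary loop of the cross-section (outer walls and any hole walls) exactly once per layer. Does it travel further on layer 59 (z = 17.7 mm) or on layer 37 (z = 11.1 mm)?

layer 37 (z = 11.1 mm)

Layer 59 (z = 17.7): the cube does not reach this height (z outside [0, 17]); the r=8 cylinder at (12.5, -4) gives a regular 24-gon of circumradius 8 (constant along its height) (perimeter = 2·24·8.000·sin(180°/24) = 50.12 mm); Combining (union): only the r=8 cylinder at (12.5, -4) is present, so the union is just that shape — boundary = 50.12 mm. So its perimeter = 50.12 mm. Layer 37 (z = 11.1): the cube is present — its section is the full 28.5×18 rectangle (perimeter 93.00 mm); the cylinder at (12.5, -4) does not reach this height (z outside [12.5, 23]); Taking the union: only the 28.5×18 cube is present, so the union is just that shape — boundary = 93.00 mm. So its perimeter = 93.00 mm. Layer 37 is larger (93.00 vs 50.12 mm).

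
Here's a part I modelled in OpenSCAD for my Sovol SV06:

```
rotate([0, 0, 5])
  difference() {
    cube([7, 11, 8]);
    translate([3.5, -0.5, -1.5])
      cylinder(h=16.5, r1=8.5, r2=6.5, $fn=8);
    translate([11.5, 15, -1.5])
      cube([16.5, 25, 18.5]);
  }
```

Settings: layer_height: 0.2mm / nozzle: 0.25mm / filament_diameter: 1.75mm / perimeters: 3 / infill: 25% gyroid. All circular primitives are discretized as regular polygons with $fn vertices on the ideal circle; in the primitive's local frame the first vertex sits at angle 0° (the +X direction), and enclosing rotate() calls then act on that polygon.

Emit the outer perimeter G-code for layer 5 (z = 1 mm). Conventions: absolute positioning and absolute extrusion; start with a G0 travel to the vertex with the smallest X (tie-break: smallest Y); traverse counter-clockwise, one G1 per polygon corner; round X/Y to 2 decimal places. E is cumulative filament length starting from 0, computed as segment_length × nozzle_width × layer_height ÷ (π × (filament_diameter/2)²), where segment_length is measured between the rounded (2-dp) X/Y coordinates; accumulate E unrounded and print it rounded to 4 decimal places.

G0 X-0.96 Y10.96 Z1.00
G1 X-0.54 Y6.22 E0.0989
G1 X2.82 Y7.97 E0.1777
G1 X6.43 Y6.83 E0.2564
G1 X6.01 Y11.57 E0.3553
G1 X-0.96 Y10.96 E0.5007

At z = 1 mm: the cube is present — its section is the full 7×11 rectangle; the cone at (3.5, -0.5) contributes a regular 8-gon of circumradius 8.197 (interpolated between r1=8.5 and r2=6.5 at t=0.152); the 16.5×25 cube at (11.5, 15) contributes its full rectangle; After the difference (first − rest): starting from the 7×11 cube, the cone at (3.5, -0.5) partially overlaps it — only the 48.80 mm² overlap (of its 190.04 mm²) is removed, clipping the outline; the 16.5×25 cube at (11.5, 15) misses the remaining region (no effect) — 1 connected region; (whole slice rotated 5° about Z — lengths, areas and connectivity unchanged). The outline is a single polygon with 5 vertices. Extrusion per mm of travel: 0.25 × 0.2 / (π × 0.875²) = 0.020788. Accumulating E over each segment gives final E = 0.5007.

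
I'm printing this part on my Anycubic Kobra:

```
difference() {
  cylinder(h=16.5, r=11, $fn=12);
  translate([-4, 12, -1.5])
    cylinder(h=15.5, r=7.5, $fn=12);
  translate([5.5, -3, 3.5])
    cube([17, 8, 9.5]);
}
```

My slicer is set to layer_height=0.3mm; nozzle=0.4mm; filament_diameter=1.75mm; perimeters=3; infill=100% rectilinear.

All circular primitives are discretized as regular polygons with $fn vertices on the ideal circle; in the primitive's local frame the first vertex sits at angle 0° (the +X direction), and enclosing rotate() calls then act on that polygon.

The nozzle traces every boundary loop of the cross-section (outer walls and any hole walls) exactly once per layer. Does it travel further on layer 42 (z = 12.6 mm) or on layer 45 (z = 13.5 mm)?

layer 42 (z = 12.6 mm)

Layer 42 (z = 12.6): the r=11 cylinder contributes a regular 12-gon of circumradius 11 (perimeter = 2·12·11.000·sin(180°/12) = 68.33 mm); the r=7.5 cylinder at (-4, 12) contributes a regular 12-gon of circumradius 7.5 (perimeter = 2·12·7.500·sin(180°/12) = 46.59 mm); the cube at (5.5, -3) (footprint 17×8) is included at this height (perimeter 50.00 mm); Taking the first minus the rest: starting from the r=11 cylinder, the r=7.5 cylinder at (-4, 12) partially overlaps it — only the 46.89 mm² overlap (of its 168.75 mm²) is removed, clipping the outline; the 17×8 cube at (5.5, -3) partially overlaps it — only the 39.44 mm² overlap (of its 136.00 mm²) is removed, clipping the outline — boundary = 78.56 mm. So its perimeter = 78.56 mm. Layer 45 (z = 13.5): the r=11 cylinder contributes a regular 12-gon of circumradius 11 (perimeter = 2·12·11.000·sin(180°/12) = 68.33 mm); the r=7.5 cylinder at (-4, 12) gives a regular 12-gon of circumradius 7.5 (constant along its height) (perimeter = 2·12·7.500·sin(180°/12) = 46.59 mm); the cube at (5.5, -3) is absent (z outside [3.5, 13]); After the difference (first − rest): starting from the r=11 cylinder, the r=7.5 cylinder at (-4, 12) partially overlaps it — only the 46.89 mm² overlap (of its 168.75 mm²) is removed, clipping the outline — boundary = 69.99 mm. So its perimeter = 69.99 mm. Layer 42 is larger (78.56 vs 69.99 mm).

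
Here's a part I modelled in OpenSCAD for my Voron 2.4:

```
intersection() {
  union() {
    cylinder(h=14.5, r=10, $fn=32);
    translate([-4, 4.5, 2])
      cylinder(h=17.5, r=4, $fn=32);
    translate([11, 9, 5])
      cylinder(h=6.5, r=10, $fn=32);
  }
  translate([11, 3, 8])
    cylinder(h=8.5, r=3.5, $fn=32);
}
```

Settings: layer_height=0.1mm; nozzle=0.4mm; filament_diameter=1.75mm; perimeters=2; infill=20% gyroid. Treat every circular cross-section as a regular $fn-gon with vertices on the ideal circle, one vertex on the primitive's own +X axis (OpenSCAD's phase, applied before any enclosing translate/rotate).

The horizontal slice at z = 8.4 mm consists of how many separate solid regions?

At z = 8.4 mm: the cylinder: section is a regular 32-gon, circumradius r=10; the cylinder at (-4, 4.5): section is a regular 32-gon, circumradius r=4; the r=10 cylinder at (11, 9) gives a regular 32-gon of circumradius 10 (constant along its height); Merging all regions: the regions partially overlap (shared area 104.99 mm²), so overlapping operands fuse into one piece — 1 connected region; the r=3.5 cylinder at (11, 3) gives a regular 32-gon of circumradius 3.5 (constant along its height); Keeping only the common overlap: the r=3.5 cylinder at (11, 3) lies inside that combined region, so the common part is the r=3.5 cylinder at (11, 3) itself — 1 connected region. The result has 1 disconnected region.

1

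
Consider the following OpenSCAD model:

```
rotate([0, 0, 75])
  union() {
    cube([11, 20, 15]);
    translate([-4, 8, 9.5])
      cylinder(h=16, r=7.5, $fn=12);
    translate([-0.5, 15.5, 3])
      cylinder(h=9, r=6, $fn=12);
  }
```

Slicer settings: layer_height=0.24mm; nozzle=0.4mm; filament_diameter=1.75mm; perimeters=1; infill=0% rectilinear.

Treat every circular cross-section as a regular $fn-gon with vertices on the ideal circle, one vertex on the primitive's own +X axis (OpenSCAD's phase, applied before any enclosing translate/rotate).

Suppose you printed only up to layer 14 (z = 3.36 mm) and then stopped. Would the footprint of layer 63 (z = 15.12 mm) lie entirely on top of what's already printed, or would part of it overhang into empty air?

Compare the two slices. At z = 3.36: the 11×20 cube contributes its full rectangle (area 220.00 mm²); the cylinder at (-4, 8) does not reach this height (z outside [9.5, 25.5]); the cylinder at (-0.5, 15.5): section is a regular 12-gon, circumradius r=6 (area = (12/2)·6.000²·sin(360°/12) = 108.00 mm²); Taking the union: the regions partially overlap — summed areas 328.00 mm² minus the doubly-counted overlap 45.25 mm² gives 282.75 mm² — area = 282.75 mm²; (rotated 75° about Z; rotation is an isometry so areas/perimeters/island counts are preserved). At z = 15.12: the cube does not reach this height (z outside [0, 15]); the cylinder at (-4, 8): section is a regular 12-gon, circumradius r=7.5 (area = (12/2)·7.500²·sin(360°/12) = 168.75 mm²); the cylinder at (-0.5, 15.5) is not intersected at this z (z outside [3, 12]); Merging all regions: only the r=7.5 cylinder at (-4, 8) is present, so the union is just that shape — area = 168.75 mm²; (rotated 75° about Z; rotation is an isometry so areas/perimeters/island counts are preserved). Checking containment: at z = 15.12 the cross-section extends beyond the z = 3.36 cross-section by about 113.02 mm².

part overhangs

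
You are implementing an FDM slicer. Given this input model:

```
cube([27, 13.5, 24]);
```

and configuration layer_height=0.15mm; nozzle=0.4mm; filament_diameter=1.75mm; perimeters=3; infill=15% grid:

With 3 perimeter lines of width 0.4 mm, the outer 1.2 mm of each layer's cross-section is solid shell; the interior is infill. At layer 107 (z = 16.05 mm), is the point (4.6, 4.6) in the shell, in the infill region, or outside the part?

At z = 16.05 mm: the 27×13.5 cube contributes its full rectangle. Overall, the cross-section is a single solid region. The nearest boundary edge runs (0.00, 0.00)→(27.00, 0.00); distance from the point to it = 4.60 mm. The point is inside the cross-section and 4.60 mm from the nearest boundary — more than the 1.2 mm shell width (3 × 0.4), so it's in the infill interior.

infill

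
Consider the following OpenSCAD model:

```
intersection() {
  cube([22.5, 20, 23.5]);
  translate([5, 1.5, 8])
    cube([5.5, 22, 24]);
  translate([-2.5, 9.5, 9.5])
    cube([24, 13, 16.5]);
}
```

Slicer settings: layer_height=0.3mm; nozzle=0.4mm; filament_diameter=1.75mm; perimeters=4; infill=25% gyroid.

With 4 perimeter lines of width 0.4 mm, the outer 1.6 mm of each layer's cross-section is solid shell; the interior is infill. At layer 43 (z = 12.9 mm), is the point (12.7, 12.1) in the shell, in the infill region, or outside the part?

outside

At z = 12.9 mm: the cube (footprint 22.5×20) is included at this height; the cube at (5, 1.5) is present — its section is the full 5.5×22 rectangle; the 24×13 cube at (-2.5, 9.5) contributes its full rectangle; Keeping only the common overlap: the 5.5×22 cube at (5, 1.5) partially overlaps the 22.5×20 cube; clipping to the common part keeps 101.75 mm²; the 24×13 cube at (-2.5, 9.5) partially overlaps the running intersection; clipping to the common part keeps 57.75 mm² — 1 connected region. Overall, the cross-section is a single solid region. The nearest boundary edge runs (10.50, 20.00)→(10.50, 9.50); distance from the point to it = 2.20 mm. The point is not inside any of the regions above, so it lies outside the cross-section (2.20 mm from the nearest boundary).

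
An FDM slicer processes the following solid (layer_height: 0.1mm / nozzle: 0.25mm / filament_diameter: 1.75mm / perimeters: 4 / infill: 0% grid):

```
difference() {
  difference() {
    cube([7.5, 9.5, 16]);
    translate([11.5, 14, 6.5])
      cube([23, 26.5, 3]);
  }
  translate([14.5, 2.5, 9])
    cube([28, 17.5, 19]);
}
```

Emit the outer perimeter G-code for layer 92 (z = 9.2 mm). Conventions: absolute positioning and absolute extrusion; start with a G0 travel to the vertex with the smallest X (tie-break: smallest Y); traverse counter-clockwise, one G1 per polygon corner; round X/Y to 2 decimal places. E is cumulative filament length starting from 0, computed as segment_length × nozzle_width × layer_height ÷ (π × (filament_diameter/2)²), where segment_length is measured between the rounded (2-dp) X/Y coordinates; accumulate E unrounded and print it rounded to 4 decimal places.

At z = 9.2 mm: the 7.5×9.5 cube contributes its full rectangle; the cube at (11.5, 14) (footprint 23×26.5) is included at this height; Taking the first minus the rest: starting from the 7.5×9.5 cube, the 23×26.5 cube at (11.5, 14) misses the remaining region (no effect) — 1 connected region; the cube at (14.5, 2.5) is present — its section is the full 28×17.5 rectangle; Subtracting the remaining from the first: starting from that combined region, the 28×17.5 cube at (14.5, 2.5) misses the remaining region (no effect) — 1 connected region. The outline is a single polygon with 4 vertices. Extrusion per mm of travel: 0.25 × 0.1 / (π × 0.875²) = 0.010394. Accumulating E over each segment gives final E = 0.3534.

G0 X0.00 Y0.00 Z9.20
G1 X7.50 Y0.00 E0.0780
G1 X7.50 Y9.50 E0.1767
G1 X0.00 Y9.50 E0.2546
G1 X0.00 Y0.00 E0.3534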